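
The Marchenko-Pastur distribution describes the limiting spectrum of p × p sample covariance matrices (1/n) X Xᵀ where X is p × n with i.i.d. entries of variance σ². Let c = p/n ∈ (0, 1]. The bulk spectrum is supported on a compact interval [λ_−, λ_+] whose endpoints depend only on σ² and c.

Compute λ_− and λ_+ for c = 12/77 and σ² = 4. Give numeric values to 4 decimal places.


c = 12/77 = 0.155844; √c = 0.394771.
λ_− = σ² (1 − √c)² = 4 · (1 − 0.394771)² = 4 · (0.605229)² = 1.465208.
λ_+ = σ² (1 + √c)² = 4 · (1 + 0.394771)² = 4 · (1.394771)² = 7.781545.

Rounded to 4 decimal places: λ_− ≈ 1.4652, λ_+ ≈ 7.7815.


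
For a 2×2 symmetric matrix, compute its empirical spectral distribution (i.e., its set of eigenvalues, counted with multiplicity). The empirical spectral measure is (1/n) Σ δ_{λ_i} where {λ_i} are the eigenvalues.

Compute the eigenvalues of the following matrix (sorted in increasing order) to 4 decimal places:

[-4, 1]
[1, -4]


Since M is real symmetric, both eigenvalues are real; they are the roots of det(λI − M) = λ² − (tr M) λ + det M.
tr M = -4 + (-4) = -8.
det M = (-4)·(-4) − 1² = 16 − 1 = 15.
Characteristic polynomial: λ² + 8λ + 15 = 0.
Discriminant Δ = (tr M)² − 4·det M = 64 − 60 = 4; √Δ = 2.000000.
λ = (tr M ± √Δ)/2 = (-8 ± 2.000000)/2, giving (tr M − √Δ)/2 = -5.0000 and (tr M + √Δ)/2 = -3.0000.

Eigenvalues sorted in increasing order: [-5.0000, -3.0000].


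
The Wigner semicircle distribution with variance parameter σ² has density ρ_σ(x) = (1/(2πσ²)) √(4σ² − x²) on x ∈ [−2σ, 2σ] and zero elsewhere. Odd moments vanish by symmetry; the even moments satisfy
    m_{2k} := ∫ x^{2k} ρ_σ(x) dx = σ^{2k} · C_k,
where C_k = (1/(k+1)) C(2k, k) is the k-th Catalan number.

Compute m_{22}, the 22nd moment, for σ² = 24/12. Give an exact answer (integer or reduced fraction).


By the scaled semicircle moment identity, m_{2k} = σ^{2k} · C_k with k = 11.
C_11 = (1/(k+1)) · C(2k, k) = (1/12) · C(22, 11) = (1/12) · 705432 = 58786.
σ^{2k} = (σ²)^k = (24/12)^11 = 2048.

Therefore m_{22} = σ^{22} · C_11 = 2048 · 58786 = 120393728.


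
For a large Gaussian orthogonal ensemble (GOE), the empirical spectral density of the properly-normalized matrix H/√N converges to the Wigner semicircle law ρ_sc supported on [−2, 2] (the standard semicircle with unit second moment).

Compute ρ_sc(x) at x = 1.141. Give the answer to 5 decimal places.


ρ_sc(x) = (1/(2π)) √(4 − x²). With x = 1.141:
  4 − x² = 4 − (1.141)² = 4 − 1.301881 = 2.698119.
  √(4 − x²) = 1.642595.
  1/(2π) = 0.159155.
  ρ_sc(1.141) = 0.159155 · 1.642595 = 0.261427.

Rounded to 5 decimal places: ρ_sc(1.141) ≈ 0.26143.


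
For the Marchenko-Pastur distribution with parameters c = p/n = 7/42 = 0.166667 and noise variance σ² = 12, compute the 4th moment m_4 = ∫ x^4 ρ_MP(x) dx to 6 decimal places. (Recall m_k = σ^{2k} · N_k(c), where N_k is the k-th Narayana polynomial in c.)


E[X⁴] = σ⁸ (1 + 6c + 6c² + c³) (fourth MP moment). With σ² = 12 (so σ⁸ = 20736) and c = 7/42 = 0.166667: E[X⁴] = 20736 · (1 + 6·0.166667 + 6·(0.166667)² + (0.166667)³) = 20736 · 2.171296.

So E[X^4] = 45024.000000.


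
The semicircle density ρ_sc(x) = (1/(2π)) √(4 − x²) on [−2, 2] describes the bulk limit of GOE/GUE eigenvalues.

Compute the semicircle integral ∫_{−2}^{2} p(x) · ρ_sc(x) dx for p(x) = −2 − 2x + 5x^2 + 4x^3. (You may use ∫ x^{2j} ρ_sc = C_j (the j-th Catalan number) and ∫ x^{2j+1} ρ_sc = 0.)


Write p(x) = Σ a_i x^i, split into monomials and integrate each against ρ_sc separately.
Using ∫ x^{2j} ρ_sc = C_j = (1/(j+1)) C(2j, j) (Catalan numbers) and ∫ x^{2j+1} ρ_sc = 0 (odd monomials vanish by symmetry):
  i = 0 (even): a_0 · C_{0} = -2 · 1 = -2
  i = 1 (odd): ∫ x^1 ρ_sc = 0 (vanishes)
  i = 2 (even): a_2 · C_{1} = 5 · 1 = 5
  i = 3 (odd): ∫ x^3 ρ_sc = 0 (vanishes)

Summing the contributions: ∫_{−2}^{2} p(x) ρ_sc(x) dx = (-2) + 5 = 3.


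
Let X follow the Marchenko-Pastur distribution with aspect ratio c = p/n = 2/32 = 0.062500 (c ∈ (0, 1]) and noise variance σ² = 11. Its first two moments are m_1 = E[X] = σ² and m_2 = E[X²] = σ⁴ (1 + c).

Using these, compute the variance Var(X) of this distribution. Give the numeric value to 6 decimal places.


m_1 = E[X] = σ² = 11, so m_1² = 121.
m_2 = E[X²] = σ⁴ (1 + c) = 121 · (1 + 0.062500) = 121 · 1.062500 = 128.562500.
(Note m_2 − m_1² simplifies to c · σ⁴ = 0.062500 · 121.)

Var(X) = m_2 − m_1² = 128.562500 − 121 = 7.562500.


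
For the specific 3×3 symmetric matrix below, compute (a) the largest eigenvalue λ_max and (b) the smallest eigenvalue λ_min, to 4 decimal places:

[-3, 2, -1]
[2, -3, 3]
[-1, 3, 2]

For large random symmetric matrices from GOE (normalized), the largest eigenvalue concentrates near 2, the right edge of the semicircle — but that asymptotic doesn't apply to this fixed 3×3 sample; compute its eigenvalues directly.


Since M is real symmetric, all three eigenvalues are real; they are the roots of det(λI − M) = λ³ − (tr M) λ² + s λ − det M, where s is the sum of the principal 2×2 minors.
tr M = -3 + (-3) + 2 = -4.
s = ((-3)·(-3) − 2²) + ((-3)·2 − (-1)²) + ((-3)·2 − 3²) = 5 + (-7) + (-15) = -17.
det M (expand along row 1) = (-3)·(-15) − 2·7 + (-1)·3 = 28.
Characteristic polynomial: λ³ + 4λ² − 17λ − 28 = 0.
Substitute λ = y + (tr M)/3 = y − 1.333333 to remove the quadratic term: y³ + p·y + q = 0 with p = s − (tr M)²/3 = -22.333333 and q = −2(tr M)³/27 + (tr M)·s/3 − det M = -0.592593.
Three real roots ⇒ use the trigonometric (Viète) form: r = 2√(−p/3) = 5.456902, φ = arccos(3q/(p·r)) = arccos(0.014587) = 1.556208 rad.
y_k = r·cos(φ/3 − 2πk/3) for k = 0, 1, 2 gives y = 4.739027, -0.026535, -4.712492.
λ_k = y_k − 1.333333 gives λ = 3.4057, -1.3599, -6.0458 (check: the sum is -4.0000 = tr M).

Hence λ_max = 3.4057 and λ_min = -6.0458.


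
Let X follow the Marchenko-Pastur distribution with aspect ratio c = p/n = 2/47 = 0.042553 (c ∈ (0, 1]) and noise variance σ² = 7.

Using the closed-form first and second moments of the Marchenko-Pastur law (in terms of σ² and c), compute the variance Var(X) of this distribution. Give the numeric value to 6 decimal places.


Recall the MP moments m_1 = E[X] = σ² and m_2 = E[X²] = σ⁴ (1 + c).
m_1 = E[X] = σ² = 7, so m_1² = 49.
m_2 = E[X²] = σ⁴ (1 + c) = 49 · (1 + 0.042553) = 49 · 1.042553 = 51.085106.
(Note m_2 − m_1² simplifies to c · σ⁴ = 0.042553 · 49.)

Var(X) = m_2 − m_1² = 51.085106 − 49 = 2.085106.


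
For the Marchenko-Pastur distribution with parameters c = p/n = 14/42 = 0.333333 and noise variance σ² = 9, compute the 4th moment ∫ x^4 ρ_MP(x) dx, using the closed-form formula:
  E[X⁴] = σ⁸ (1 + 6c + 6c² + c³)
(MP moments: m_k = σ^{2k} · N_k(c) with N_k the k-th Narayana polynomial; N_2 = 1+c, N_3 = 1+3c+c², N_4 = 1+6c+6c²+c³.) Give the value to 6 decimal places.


E[X⁴] = σ⁸ (1 + 6c + 6c² + c³) (fourth MP moment). With σ² = 9 (so σ⁸ = 6561) and c = 14/42 = 0.333333: E[X⁴] = 6561 · (1 + 6·0.333333 + 6·(0.333333)² + (0.333333)³) = 6561 · 3.703704.

So E[X^4] = 24300.000000.


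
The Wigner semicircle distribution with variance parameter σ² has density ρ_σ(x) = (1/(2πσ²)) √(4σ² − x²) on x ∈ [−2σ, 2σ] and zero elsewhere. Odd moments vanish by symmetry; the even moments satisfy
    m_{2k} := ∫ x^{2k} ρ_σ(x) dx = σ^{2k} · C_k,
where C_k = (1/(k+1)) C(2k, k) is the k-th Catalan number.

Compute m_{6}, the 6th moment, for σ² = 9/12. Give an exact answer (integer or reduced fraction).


By the scaled semicircle moment identity, m_{2k} = σ^{2k} · C_k with k = 3.
C_3 = (1/(k+1)) · C(2k, k) = (1/4) · C(6, 3) = (1/4) · 20 = 5.
σ^{2k} = (σ²)^k = (9/12)^3 = 27/64.

Therefore m_{6} = σ^{6} · C_3 = (27/64) · 5 = 135/64.


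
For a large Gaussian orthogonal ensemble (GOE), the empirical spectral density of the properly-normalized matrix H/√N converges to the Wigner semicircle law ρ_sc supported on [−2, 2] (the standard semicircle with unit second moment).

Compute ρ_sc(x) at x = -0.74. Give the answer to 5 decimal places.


ρ_sc(x) = (1/(2π)) √(4 − x²). With x = -0.74:
  4 − x² = 4 − (-0.74)² = 4 − 0.547600 = 3.452400.
  √(4 − x²) = 1.858064.
  1/(2π) = 0.159155.
  ρ_sc(-0.74) = 0.159155 · 1.858064 = 0.295720.

Rounded to 5 decimal places: ρ_sc(-0.74) ≈ 0.29572.


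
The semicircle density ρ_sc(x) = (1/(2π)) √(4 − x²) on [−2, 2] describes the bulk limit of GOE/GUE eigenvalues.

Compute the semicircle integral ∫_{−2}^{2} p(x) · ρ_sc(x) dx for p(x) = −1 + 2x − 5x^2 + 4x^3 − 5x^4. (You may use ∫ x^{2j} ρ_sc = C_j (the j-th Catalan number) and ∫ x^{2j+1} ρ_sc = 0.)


Write p(x) = Σ a_i x^i, split into monomials and integrate each against ρ_sc separately.
Using ∫ x^{2j} ρ_sc = C_j = (1/(j+1)) C(2j, j) (Catalan numbers) and ∫ x^{2j+1} ρ_sc = 0 (odd monomials vanish by symmetry):
  i = 0 (even): a_0 · C_{0} = -1 · 1 = -1
  i = 1 (odd): ∫ x^1 ρ_sc = 0 (vanishes)
  i = 2 (even): a_2 · C_{1} = -5 · 1 = -5
  i = 3 (odd): ∫ x^3 ρ_sc = 0 (vanishes)
  i = 4 (even): a_4 · C_{2} = -5 · 2 = -10

Summing the contributions: ∫_{−2}^{2} p(x) ρ_sc(x) dx = (-1) + (-5) + (-10) = -16.


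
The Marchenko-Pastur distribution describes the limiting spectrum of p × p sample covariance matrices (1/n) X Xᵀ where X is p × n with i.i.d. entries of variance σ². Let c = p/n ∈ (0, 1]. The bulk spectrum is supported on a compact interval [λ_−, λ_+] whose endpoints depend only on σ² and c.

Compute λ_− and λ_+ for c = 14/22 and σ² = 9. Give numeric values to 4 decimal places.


c = 14/22 = 0.636364; √c = 0.797724.
λ_− = σ² (1 − √c)² = 9 · (1 − 0.797724)² = 9 · (0.202276)² = 0.368240.
λ_+ = σ² (1 + √c)² = 9 · (1 + 0.797724)² = 9 · (1.797724)² = 29.086305.

Rounded to 4 decimal places: λ_− ≈ 0.3682, λ_+ ≈ 29.0863.


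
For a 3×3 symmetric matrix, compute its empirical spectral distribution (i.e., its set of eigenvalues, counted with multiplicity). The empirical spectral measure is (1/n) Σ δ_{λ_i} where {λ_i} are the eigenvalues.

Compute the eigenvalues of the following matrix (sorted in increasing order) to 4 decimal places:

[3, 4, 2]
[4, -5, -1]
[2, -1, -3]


Since M is real symmetric, all three eigenvalues are real; they are the roots of det(λI − M) = λ³ − (tr M) λ² + s λ − det M, where s is the sum of the principal 2×2 minors.
tr M = 3 + (-5) + (-3) = -5.
s = (3·(-5) − 4²) + (3·(-3) − 2²) + ((-5)·(-3) − (-1)²) = -31 + (-13) + 14 = -30.
det M (expand along row 1) = 3·14 − 4·(-10) + 2·6 = 94.
Characteristic polynomial: λ³ + 5λ² − 30λ − 94 = 0.
Substitute λ = y + (tr M)/3 = y − 1.666667 to remove the quadratic term: y³ + p·y + q = 0 with p = s − (tr M)²/3 = -38.333333 and q = −2(tr M)³/27 + (tr M)·s/3 − det M = -34.740741.
Three real roots ⇒ use the trigonometric (Viète) form: r = 2√(−p/3) = 7.149204, φ = arccos(3q/(p·r)) = arccos(0.380300) = 1.180676 rad.
y_k = r·cos(φ/3 − 2πk/3) for k = 0, 1, 2 gives y = 6.602649, -0.927065, -5.675583.
λ_k = y_k − 1.666667 gives λ = 4.9360, -2.5937, -7.3422 (check: the sum is -5.0000 = tr M).

Eigenvalues sorted in increasing order: [-7.3422, -2.5937, 4.9360].


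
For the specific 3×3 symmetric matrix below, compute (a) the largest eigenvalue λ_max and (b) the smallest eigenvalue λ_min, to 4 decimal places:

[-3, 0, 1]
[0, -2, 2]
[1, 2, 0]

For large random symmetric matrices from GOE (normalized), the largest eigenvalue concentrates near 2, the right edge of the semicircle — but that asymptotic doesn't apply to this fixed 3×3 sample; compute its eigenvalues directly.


Since M is real symmetric, all three eigenvalues are real; they are the roots of det(λI − M) = λ³ − (tr M) λ² + s λ − det M, where s is the sum of the principal 2×2 minors.
tr M = -3 + (-2) + 0 = -5.
s = ((-3)·(-2) − 0²) + ((-3)·0 − 1²) + ((-2)·0 − 2²) = 6 + (-1) + (-4) = 1.
det M (expand along row 1) = (-3)·(-4) − 0·(-2) + 1·2 = 14.
Characteristic polynomial: λ³ + 5λ² + λ − 14 = 0.
Substitute λ = y + (tr M)/3 = y − 1.666667 to remove the quadratic term: y³ + p·y + q = 0 with p = s − (tr M)²/3 = -7.333333 and q = −2(tr M)³/27 + (tr M)·s/3 − det M = -6.407407.
Three real roots ⇒ use the trigonometric (Viète) form: r = 2√(−p/3) = 3.126944, φ = arccos(3q/(p·r)) = arccos(0.838266) = 0.576700 rad.
y_k = r·cos(φ/3 − 2πk/3) for k = 0, 1, 2 gives y = 3.069345, -1.017302, -2.052043.
λ_k = y_k − 1.666667 gives λ = 1.4027, -2.6840, -3.7187 (check: the sum is -5.0000 = tr M).

Hence λ_max = 1.4027 and λ_min = -3.7187.


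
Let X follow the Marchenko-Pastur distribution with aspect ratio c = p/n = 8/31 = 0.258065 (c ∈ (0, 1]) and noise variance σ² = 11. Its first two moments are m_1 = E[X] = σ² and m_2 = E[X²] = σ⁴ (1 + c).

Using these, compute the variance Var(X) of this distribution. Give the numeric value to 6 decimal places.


m_1 = E[X] = σ² = 11, so m_1² = 121.
m_2 = E[X²] = σ⁴ (1 + c) = 121 · (1 + 0.258065) = 121 · 1.258065 = 152.225806.
(Note m_2 − m_1² simplifies to c · σ⁴ = 0.258065 · 121.)

Var(X) = m_2 − m_1² = 152.225806 − 121 = 31.225806.


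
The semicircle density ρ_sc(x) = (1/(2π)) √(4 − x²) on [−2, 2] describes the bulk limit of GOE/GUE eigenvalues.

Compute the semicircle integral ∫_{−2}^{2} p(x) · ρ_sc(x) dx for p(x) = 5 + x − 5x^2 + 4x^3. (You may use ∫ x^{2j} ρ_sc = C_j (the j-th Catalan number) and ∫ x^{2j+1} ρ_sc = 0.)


Write p(x) = Σ a_i x^i, split into monomials and integrate each against ρ_sc separately.
Using ∫ x^{2j} ρ_sc = C_j = (1/(j+1)) C(2j, j) (Catalan numbers) and ∫ x^{2j+1} ρ_sc = 0 (odd monomials vanish by symmetry):
  i = 0 (even): a_0 · C_{0} = 5 · 1 = 5
  i = 1 (odd): ∫ x^1 ρ_sc = 0 (vanishes)
  i = 2 (even): a_2 · C_{1} = -5 · 1 = -5
  i = 3 (odd): ∫ x^3 ρ_sc = 0 (vanishes)

Summing the contributions: ∫_{−2}^{2} p(x) ρ_sc(x) dx = 5 + (-5) = 0.


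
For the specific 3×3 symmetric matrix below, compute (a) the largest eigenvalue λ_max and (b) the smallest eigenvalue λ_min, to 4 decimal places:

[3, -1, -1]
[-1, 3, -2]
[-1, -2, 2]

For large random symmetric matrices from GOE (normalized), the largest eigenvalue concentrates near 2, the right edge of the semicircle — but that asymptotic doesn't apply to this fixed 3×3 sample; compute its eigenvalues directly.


Since M is real symmetric, all three eigenvalues are real; they are the roots of det(λI − M) = λ³ − (tr M) λ² + s λ − det M, where s is the sum of the principal 2×2 minors.
tr M = 3 + 3 + 2 = 8.
s = (3·3 − (-1)²) + (3·2 − (-1)²) + (3·2 − (-2)²) = 8 + 5 + 2 = 15.
det M (expand along row 1) = 3·2 − (-1)·(-4) + (-1)·5 = -3.
Characteristic polynomial: λ³ − 8λ² + 15λ + 3 = 0.
Substitute λ = y + (tr M)/3 = y + 2.666667 to remove the quadratic term: y³ + p·y + q = 0 with p = s − (tr M)²/3 = -6.333333 and q = −2(tr M)³/27 + (tr M)·s/3 − det M = 5.074074.
Three real roots ⇒ use the trigonometric (Viète) form: r = 2√(−p/3) = 2.905933, φ = arccos(3q/(p·r)) = arccos(-0.827104) = 2.544732 rad.
y_k = r·cos(φ/3 − 2πk/3) for k = 0, 1, 2 gives y = 1.921697, 0.926913, -2.848610.
λ_k = y_k + 2.666667 gives λ = 4.5884, 3.5936, -0.1819 (check: the sum is 8.0000 = tr M).

Hence λ_max = 4.5884 and λ_min = -0.1819.


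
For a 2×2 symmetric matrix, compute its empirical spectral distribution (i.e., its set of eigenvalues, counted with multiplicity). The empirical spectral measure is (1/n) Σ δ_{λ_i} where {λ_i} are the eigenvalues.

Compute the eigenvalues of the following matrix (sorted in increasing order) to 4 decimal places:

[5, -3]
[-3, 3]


Since M is real symmetric, both eigenvalues are real; they are the roots of det(λI − M) = λ² − (tr M) λ + det M.
tr M = 5 + 3 = 8.
det M = 5·3 − (-3)² = 15 − 9 = 6.
Characteristic polynomial: λ² − 8λ + 6 = 0.
Discriminant Δ = (tr M)² − 4·det M = 64 − 24 = 40; √Δ = 6.324555.
λ = (tr M ± √Δ)/2 = (8 ± 6.324555)/2, giving (tr M − √Δ)/2 = 0.8377 and (tr M + √Δ)/2 = 7.1623.

Eigenvalues sorted in increasing order: [0.8377, 7.1623].


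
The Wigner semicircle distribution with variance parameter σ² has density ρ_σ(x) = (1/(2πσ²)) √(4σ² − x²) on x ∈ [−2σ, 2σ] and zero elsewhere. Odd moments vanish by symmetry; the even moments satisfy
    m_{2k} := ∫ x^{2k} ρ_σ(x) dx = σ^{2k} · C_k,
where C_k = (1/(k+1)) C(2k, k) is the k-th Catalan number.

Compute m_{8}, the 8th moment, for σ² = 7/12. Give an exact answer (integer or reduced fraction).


By the scaled semicircle moment identity, m_{2k} = σ^{2k} · C_k with k = 4.
C_4 = (1/(k+1)) · C(2k, k) = (1/5) · C(8, 4) = (1/5) · 70 = 14.
σ^{2k} = (σ²)^k = (7/12)^4 = 2401/20736.

Therefore m_{8} = σ^{8} · C_4 = (2401/20736) · 14 = 16807/10368.


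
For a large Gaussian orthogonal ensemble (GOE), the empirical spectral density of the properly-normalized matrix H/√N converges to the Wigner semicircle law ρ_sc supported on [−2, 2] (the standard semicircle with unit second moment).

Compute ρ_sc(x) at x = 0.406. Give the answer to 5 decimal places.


ρ_sc(x) = (1/(2π)) √(4 − x²). With x = 0.406:
  4 − x² = 4 − (0.406)² = 4 − 0.164836 = 3.835164.
  √(4 − x²) = 1.958357.
  1/(2π) = 0.159155.
  ρ_sc(0.406) = 0.159155 · 1.958357 = 0.311682.

Rounded to 5 decimal places: ρ_sc(0.406) ≈ 0.31168.


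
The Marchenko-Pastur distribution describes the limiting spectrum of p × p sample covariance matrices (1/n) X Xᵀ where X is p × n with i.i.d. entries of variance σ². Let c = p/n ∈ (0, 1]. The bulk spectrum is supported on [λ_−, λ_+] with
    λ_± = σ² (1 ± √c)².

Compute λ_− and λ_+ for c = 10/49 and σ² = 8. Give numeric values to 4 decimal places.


c = 10/49 = 0.204082; √c = 0.451754.
λ_− = σ² (1 − √c)² = 8 · (1 − 0.451754)² = 8 · (0.548246)² = 2.404590.
λ_+ = σ² (1 + √c)² = 8 · (1 + 0.451754)² = 8 · (1.451754)² = 16.860716.

Rounded to 4 decimal places: λ_− ≈ 2.4046, λ_+ ≈ 16.8607.


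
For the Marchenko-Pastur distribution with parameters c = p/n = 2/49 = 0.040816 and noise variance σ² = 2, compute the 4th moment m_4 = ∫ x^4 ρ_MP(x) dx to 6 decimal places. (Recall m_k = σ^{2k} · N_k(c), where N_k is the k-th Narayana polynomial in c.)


E[X⁴] = σ⁸ (1 + 6c + 6c² + c³) (fourth MP moment). With σ² = 2 (so σ⁸ = 16) and c = 2/49 = 0.040816: E[X⁴] = 16 · (1 + 6·0.040816 + 6·(0.040816)² + (0.040816)³) = 16 · 1.254962.

So E[X^4] = 20.079389.


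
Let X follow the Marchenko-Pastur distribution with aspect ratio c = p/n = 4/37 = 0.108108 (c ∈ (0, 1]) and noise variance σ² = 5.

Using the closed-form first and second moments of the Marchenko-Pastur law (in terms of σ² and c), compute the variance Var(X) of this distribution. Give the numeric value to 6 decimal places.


Recall the MP moments m_1 = E[X] = σ² and m_2 = E[X²] = σ⁴ (1 + c).
m_1 = E[X] = σ² = 5, so m_1² = 25.
m_2 = E[X²] = σ⁴ (1 + c) = 25 · (1 + 0.108108) = 25 · 1.108108 = 27.702703.
(Note m_2 − m_1² simplifies to c · σ⁴ = 0.108108 · 25.)

Var(X) = m_2 − m_1² = 27.702703 − 25 = 2.702703.


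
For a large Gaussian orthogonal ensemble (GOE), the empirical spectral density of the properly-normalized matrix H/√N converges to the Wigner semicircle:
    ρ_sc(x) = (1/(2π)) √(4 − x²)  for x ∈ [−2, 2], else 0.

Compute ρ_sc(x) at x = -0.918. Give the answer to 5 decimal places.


ρ_sc(x) = (1/(2π)) √(4 − x²). With x = -0.918:
  4 − x² = 4 − (-0.918)² = 4 − 0.842724 = 3.157276.
  √(4 − x²) = 1.776873.
  1/(2π) = 0.159155.
  ρ_sc(-0.918) = 0.159155 · 1.776873 = 0.282798.

Rounded to 5 decimal places: ρ_sc(-0.918) ≈ 0.28280.


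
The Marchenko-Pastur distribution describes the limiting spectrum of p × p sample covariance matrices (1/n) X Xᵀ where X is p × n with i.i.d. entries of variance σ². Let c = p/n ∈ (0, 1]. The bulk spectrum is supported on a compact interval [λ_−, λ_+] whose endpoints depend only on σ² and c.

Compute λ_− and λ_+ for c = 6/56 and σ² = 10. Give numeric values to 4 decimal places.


c = 6/56 = 0.107143; √c = 0.327327.
λ_− = σ² (1 − √c)² = 10 · (1 − 0.327327)² = 10 · (0.672673)² = 4.524892.
λ_+ = σ² (1 + √c)² = 10 · (1 + 0.327327)² = 10 · (1.327327)² = 17.617965.

Rounded to 4 decimal places: λ_− ≈ 4.5249, λ_+ ≈ 17.6180.


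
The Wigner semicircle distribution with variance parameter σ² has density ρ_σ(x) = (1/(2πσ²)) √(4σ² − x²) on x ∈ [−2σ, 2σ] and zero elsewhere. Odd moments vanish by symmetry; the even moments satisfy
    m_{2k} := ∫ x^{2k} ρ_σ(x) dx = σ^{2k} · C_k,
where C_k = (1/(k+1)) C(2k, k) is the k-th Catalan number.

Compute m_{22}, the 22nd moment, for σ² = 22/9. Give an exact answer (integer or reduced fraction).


By the scaled semicircle moment identity, m_{2k} = σ^{2k} · C_k with k = 11.
C_11 = (1/(k+1)) · C(2k, k) = (1/12) · C(22, 11) = (1/12) · 705432 = 58786.
σ^{2k} = (σ²)^k = (22/9)^11 = 584318301411328/31381059609.

Therefore m_{22} = σ^{22} · C_11 = (584318301411328/31381059609) · 58786 = 34349735666766327808/31381059609.


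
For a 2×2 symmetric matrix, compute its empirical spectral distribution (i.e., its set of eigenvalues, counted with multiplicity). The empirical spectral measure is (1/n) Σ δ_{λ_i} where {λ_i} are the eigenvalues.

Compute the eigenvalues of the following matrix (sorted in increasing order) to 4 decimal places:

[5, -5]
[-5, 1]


Since M is real symmetric, both eigenvalues are real; they are the roots of det(λI − M) = λ² − (tr M) λ + det M.
tr M = 5 + 1 = 6.
det M = 5·1 − (-5)² = 5 − 25 = -20.
Characteristic polynomial: λ² − 6λ − 20 = 0.
Discriminant Δ = (tr M)² − 4·det M = 36 − (-80) = 116; √Δ = 10.770330.
λ = (tr M ± √Δ)/2 = (6 ± 10.770330)/2, giving (tr M − √Δ)/2 = -2.3852 and (tr M + √Δ)/2 = 8.3852.

Eigenvalues sorted in increasing order: [-2.3852, 8.3852].


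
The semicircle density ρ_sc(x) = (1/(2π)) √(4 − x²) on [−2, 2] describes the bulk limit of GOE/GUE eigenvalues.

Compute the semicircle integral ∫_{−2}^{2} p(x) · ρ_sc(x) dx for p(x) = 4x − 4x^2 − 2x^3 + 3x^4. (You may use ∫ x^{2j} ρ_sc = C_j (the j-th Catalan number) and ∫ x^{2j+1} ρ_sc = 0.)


Write p(x) = Σ a_i x^i, split into monomials and integrate each against ρ_sc separately.
Using ∫ x^{2j} ρ_sc = C_j = (1/(j+1)) C(2j, j) (Catalan numbers) and ∫ x^{2j+1} ρ_sc = 0 (odd monomials vanish by symmetry):
  i = 1 (odd): ∫ x^1 ρ_sc = 0 (vanishes)
  i = 2 (even): a_2 · C_{1} = -4 · 1 = -4
  i = 3 (odd): ∫ x^3 ρ_sc = 0 (vanishes)
  i = 4 (even): a_4 · C_{2} = 3 · 2 = 6

Summing the contributions: ∫_{−2}^{2} p(x) ρ_sc(x) dx = (-4) + 6 = 2.


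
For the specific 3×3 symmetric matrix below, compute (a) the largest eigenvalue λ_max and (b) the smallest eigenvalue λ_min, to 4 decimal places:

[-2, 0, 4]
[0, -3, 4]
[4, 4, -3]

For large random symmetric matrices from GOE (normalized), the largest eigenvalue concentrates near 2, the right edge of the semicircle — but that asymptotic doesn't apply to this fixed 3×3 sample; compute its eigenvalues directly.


Since M is real symmetric, all three eigenvalues are real; they are the roots of det(λI − M) = λ³ − (tr M) λ² + s λ − det M, where s is the sum of the principal 2×2 minors.
tr M = -2 + (-3) + (-3) = -8.
s = ((-2)·(-3) − 0²) + ((-2)·(-3) − 4²) + ((-3)·(-3) − 4²) = 6 + (-10) + (-7) = -11.
det M (expand along row 1) = (-2)·(-7) − 0·(-16) + 4·12 = 62.
Characteristic polynomial: λ³ + 8λ² − 11λ − 62 = 0.
Substitute λ = y + (tr M)/3 = y − 2.666667 to remove the quadratic term: y³ + p·y + q = 0 with p = s − (tr M)²/3 = -32.333333 and q = −2(tr M)³/27 + (tr M)·s/3 − det M = 5.259259.
Three real roots ⇒ use the trigonometric (Viète) form: r = 2√(−p/3) = 6.565905, φ = arccos(3q/(p·r)) = arccos(-0.074319) = 1.645184 rad.
y_k = r·cos(φ/3 − 2πk/3) for k = 0, 1, 2 gives y = 5.603097, 0.162791, -5.765888.
λ_k = y_k − 2.666667 gives λ = 2.9364, -2.5039, -8.4326 (check: the sum is -8.0000 = tr M).

Hence λ_max = 2.9364 and λ_min = -8.4326.


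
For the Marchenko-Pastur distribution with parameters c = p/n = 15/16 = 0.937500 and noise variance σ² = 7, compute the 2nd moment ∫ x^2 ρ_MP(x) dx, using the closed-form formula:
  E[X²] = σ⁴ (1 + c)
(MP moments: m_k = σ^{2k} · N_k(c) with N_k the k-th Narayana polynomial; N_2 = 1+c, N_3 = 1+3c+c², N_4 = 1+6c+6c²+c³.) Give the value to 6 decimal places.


E[X²] = σ⁴ (1 + c) (second MP moment). With σ² = 7 (so σ⁴ = 49) and c = 15/16 = 0.937500: E[X²] = 49 · (1 + 0.937500) = 49 · 1.937500.

So E[X^2] = 94.937500.


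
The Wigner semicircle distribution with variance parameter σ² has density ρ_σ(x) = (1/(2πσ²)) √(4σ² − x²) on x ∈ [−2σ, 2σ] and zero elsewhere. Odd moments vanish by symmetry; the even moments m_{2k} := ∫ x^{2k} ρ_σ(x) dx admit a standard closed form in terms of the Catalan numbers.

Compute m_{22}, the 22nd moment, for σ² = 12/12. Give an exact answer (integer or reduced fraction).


By the scaled semicircle moment identity, m_{2k} = σ^{2k} · C_k with k = 11.
C_11 = (1/(k+1)) · C(2k, k) = (1/12) · C(22, 11) = (1/12) · 705432 = 58786.
σ^{2k} = (σ²)^k = (12/12)^11 = 1.

Therefore m_{22} = σ^{22} · C_11 = 1 · 58786 = 58786.


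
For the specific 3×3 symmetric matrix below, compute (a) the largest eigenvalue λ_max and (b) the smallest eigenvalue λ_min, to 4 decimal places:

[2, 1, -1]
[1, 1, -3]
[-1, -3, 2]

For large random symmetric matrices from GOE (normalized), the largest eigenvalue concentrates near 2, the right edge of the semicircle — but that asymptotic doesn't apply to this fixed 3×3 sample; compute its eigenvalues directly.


Since M is real symmetric, all three eigenvalues are real; they are the roots of det(λI − M) = λ³ − (tr M) λ² + s λ − det M, where s is the sum of the principal 2×2 minors.
tr M = 2 + 1 + 2 = 5.
s = (2·1 − 1²) + (2·2 − (-1)²) + (1·2 − (-3)²) = 1 + 3 + (-7) = -3.
det M (expand along row 1) = 2·(-7) − 1·(-1) + (-1)·(-2) = -11.
Characteristic polynomial: λ³ − 5λ² − 3λ + 11 = 0.
Substitute λ = y + (tr M)/3 = y + 1.666667 to remove the quadratic term: y³ + p·y + q = 0 with p = s − (tr M)²/3 = -11.333333 and q = −2(tr M)³/27 + (tr M)·s/3 − det M = -3.259259.
Three real roots ⇒ use the trigonometric (Viète) form: r = 2√(−p/3) = 3.887301, φ = arccos(3q/(p·r)) = arccos(0.221939) = 1.346993 rad.
y_k = r·cos(φ/3 − 2πk/3) for k = 0, 1, 2 gives y = 3.502002, -0.289728, -3.212274.
λ_k = y_k + 1.666667 gives λ = 5.1687, 1.3769, -1.5456 (check: the sum is 5.0000 = tr M).

Hence λ_max = 5.1687 and λ_min = -1.5456.


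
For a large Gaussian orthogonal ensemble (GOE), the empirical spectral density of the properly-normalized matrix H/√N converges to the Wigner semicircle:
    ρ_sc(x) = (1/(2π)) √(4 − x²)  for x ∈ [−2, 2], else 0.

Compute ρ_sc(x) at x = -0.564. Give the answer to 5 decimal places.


ρ_sc(x) = (1/(2π)) √(4 − x²). With x = -0.564:
  4 − x² = 4 − (-0.564)² = 4 − 0.318096 = 3.681904.
  √(4 − x²) = 1.918829.
  1/(2π) = 0.159155.
  ρ_sc(-0.564) = 0.159155 · 1.918829 = 0.305391.

Rounded to 5 decimal places: ρ_sc(-0.564) ≈ 0.30539.


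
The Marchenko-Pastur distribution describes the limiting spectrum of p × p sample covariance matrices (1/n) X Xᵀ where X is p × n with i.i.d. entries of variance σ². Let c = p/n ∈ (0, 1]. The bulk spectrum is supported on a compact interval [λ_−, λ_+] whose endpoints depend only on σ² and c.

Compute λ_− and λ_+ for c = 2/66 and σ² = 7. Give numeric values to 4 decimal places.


c = 2/66 = 0.030303; √c = 0.174078.
λ_− = σ² (1 − √c)² = 7 · (1 − 0.174078)² = 7 · (0.825922)² = 4.775034.
λ_+ = σ² (1 + √c)² = 7 · (1 + 0.174078)² = 7 · (1.174078)² = 9.649208.

Rounded to 4 decimal places: λ_− ≈ 4.7750, λ_+ ≈ 9.6492.


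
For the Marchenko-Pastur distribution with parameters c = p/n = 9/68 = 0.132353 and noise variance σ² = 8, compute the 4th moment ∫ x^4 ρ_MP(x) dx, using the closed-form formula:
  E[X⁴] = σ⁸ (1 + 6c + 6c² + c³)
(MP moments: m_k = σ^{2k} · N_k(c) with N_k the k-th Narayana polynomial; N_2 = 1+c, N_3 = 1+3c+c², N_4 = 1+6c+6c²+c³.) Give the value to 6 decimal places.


E[X⁴] = σ⁸ (1 + 6c + 6c² + c³) (fourth MP moment). With σ² = 8 (so σ⁸ = 4096) and c = 9/68 = 0.132353: E[X⁴] = 4096 · (1 + 6·0.132353 + 6·(0.132353)² + (0.132353)³) = 4096 · 1.901540.

So E[X^4] = 7788.707511.


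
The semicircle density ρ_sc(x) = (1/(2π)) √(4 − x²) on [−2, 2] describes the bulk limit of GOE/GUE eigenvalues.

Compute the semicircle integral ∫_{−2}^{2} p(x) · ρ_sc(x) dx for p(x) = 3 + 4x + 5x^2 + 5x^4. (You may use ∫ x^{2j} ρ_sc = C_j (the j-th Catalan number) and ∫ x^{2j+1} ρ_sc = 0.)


Write p(x) = Σ a_i x^i, split into monomials and integrate each against ρ_sc separately.
Using ∫ x^{2j} ρ_sc = C_j = (1/(j+1)) C(2j, j) (Catalan numbers) and ∫ x^{2j+1} ρ_sc = 0 (odd monomials vanish by symmetry):
  i = 0 (even): a_0 · C_{0} = 3 · 1 = 3
  i = 1 (odd): ∫ x^1 ρ_sc = 0 (vanishes)
  i = 2 (even): a_2 · C_{1} = 5 · 1 = 5
  i = 4 (even): a_4 · C_{2} = 5 · 2 = 10

Summing the contributions: ∫_{−2}^{2} p(x) ρ_sc(x) dx = 3 + 5 + 10 = 18.


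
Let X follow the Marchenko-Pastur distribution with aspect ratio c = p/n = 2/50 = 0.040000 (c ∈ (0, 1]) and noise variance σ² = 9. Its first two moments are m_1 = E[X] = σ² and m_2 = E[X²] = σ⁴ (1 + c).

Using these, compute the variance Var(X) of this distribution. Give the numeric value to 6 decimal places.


m_1 = E[X] = σ² = 9, so m_1² = 81.
m_2 = E[X²] = σ⁴ (1 + c) = 81 · (1 + 0.040000) = 81 · 1.040000 = 84.240000.
(Note m_2 − m_1² simplifies to c · σ⁴ = 0.040000 · 81.)

Var(X) = m_2 − m_1² = 84.240000 − 81 = 3.240000.


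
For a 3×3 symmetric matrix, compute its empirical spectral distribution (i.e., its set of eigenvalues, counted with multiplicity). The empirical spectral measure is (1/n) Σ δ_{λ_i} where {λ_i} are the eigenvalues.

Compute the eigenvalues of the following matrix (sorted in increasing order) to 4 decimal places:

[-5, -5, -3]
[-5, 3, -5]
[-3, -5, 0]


Since M is real symmetric, all three eigenvalues are real; they are the roots of det(λI − M) = λ³ − (tr M) λ² + s λ − det M, where s is the sum of the principal 2×2 minors.
tr M = -5 + 3 + 0 = -2.
s = ((-5)·3 − (-5)²) + ((-5)·0 − (-3)²) + (3·0 − (-5)²) = -40 + (-9) + (-25) = -74.
det M (expand along row 1) = (-5)·(-25) − (-5)·(-15) + (-3)·34 = -52.
Characteristic polynomial: λ³ + 2λ² − 74λ + 52 = 0.
Substitute λ = y + (tr M)/3 = y − 0.666667 to remove the quadratic term: y³ + p·y + q = 0 with p = s − (tr M)²/3 = -75.333333 and q = −2(tr M)³/27 + (tr M)·s/3 − det M = 101.925926.
Three real roots ⇒ use the trigonometric (Viète) form: r = 2√(−p/3) = 10.022198, φ = arccos(3q/(p·r)) = arccos(-0.405001) = 1.987776 rad.
y_k = r·cos(φ/3 − 2πk/3) for k = 0, 1, 2 gives y = 7.901505, 1.388536, -9.290041.
λ_k = y_k − 0.666667 gives λ = 7.2348, 0.7219, -9.9567 (check: the sum is -2.0000 = tr M).

Eigenvalues sorted in increasing order: [-9.9567, 0.7219, 7.2348].


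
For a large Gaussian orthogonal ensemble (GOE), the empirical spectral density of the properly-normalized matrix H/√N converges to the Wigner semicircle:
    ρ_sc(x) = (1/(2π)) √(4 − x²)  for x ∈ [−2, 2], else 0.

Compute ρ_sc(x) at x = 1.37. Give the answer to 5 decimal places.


ρ_sc(x) = (1/(2π)) √(4 − x²). With x = 1.37:
  4 − x² = 4 − (1.37)² = 4 − 1.876900 = 2.123100.
  √(4 − x²) = 1.457086.
  1/(2π) = 0.159155.
  ρ_sc(1.37) = 0.159155 · 1.457086 = 0.231902.

Rounded to 5 decimal places: ρ_sc(1.37) ≈ 0.23190.


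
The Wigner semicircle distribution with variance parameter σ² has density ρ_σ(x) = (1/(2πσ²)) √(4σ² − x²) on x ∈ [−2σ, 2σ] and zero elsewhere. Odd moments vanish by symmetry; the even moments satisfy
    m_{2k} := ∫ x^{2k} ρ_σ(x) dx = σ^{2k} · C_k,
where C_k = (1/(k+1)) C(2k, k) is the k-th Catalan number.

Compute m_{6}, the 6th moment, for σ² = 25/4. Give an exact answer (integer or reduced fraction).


By the scaled semicircle moment identity, m_{2k} = σ^{2k} · C_k with k = 3.
C_3 = (1/(k+1)) · C(2k, k) = (1/4) · C(6, 3) = (1/4) · 20 = 5.
σ^{2k} = (σ²)^k = (25/4)^3 = 15625/64.

Therefore m_{6} = σ^{6} · C_3 = (15625/64) · 5 = 78125/64.


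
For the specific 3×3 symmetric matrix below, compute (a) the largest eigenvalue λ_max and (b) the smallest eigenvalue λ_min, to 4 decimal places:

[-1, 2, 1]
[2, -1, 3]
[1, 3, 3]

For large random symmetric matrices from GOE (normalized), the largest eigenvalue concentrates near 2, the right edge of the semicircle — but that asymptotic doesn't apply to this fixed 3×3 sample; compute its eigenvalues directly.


Since M is real symmetric, all three eigenvalues are real; they are the roots of det(λI − M) = λ³ − (tr M) λ² + s λ − det M, where s is the sum of the principal 2×2 minors.
tr M = -1 + (-1) + 3 = 1.
s = ((-1)·(-1) − 2²) + ((-1)·3 − 1²) + ((-1)·3 − 3²) = -3 + (-4) + (-12) = -19.
det M (expand along row 1) = (-1)·(-12) − 2·3 + 1·7 = 13.
Characteristic polynomial: λ³ − λ² − 19λ − 13 = 0.
Substitute λ = y + (tr M)/3 = y + 0.333333 to remove the quadratic term: y³ + p·y + q = 0 with p = s − (tr M)²/3 = -19.333333 and q = −2(tr M)³/27 + (tr M)·s/3 − det M = -19.407407.
Three real roots ⇒ use the trigonometric (Viète) form: r = 2√(−p/3) = 5.077182, φ = arccos(3q/(p·r)) = arccos(0.593143) = 0.935839 rad.
y_k = r·cos(φ/3 − 2πk/3) for k = 0, 1, 2 gives y = 4.832147, -1.066592, -3.765555.
λ_k = y_k + 0.333333 gives λ = 5.1655, -0.7333, -3.4322 (check: the sum is 1.0000 = tr M).

Hence λ_max = 5.1655 and λ_min = -3.4322.


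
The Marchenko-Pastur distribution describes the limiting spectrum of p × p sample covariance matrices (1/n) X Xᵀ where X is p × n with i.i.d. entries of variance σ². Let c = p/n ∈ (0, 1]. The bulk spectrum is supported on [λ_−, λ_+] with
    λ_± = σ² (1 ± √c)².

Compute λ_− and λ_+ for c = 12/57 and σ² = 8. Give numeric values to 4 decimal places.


c = 12/57 = 0.210526; √c = 0.458831.
λ_− = σ² (1 − √c)² = 8 · (1 − 0.458831)² = 8 · (0.541169)² = 2.342907.
λ_+ = σ² (1 + √c)² = 8 · (1 + 0.458831)² = 8 · (1.458831)² = 17.025514.

Rounded to 4 decimal places: λ_− ≈ 2.3429, λ_+ ≈ 17.0255.


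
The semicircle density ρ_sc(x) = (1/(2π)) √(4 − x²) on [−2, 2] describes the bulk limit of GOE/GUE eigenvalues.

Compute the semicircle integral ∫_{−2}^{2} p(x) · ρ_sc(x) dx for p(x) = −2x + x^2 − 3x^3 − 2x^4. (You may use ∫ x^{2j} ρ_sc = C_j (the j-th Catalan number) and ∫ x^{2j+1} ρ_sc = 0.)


Write p(x) = Σ a_i x^i, split into monomials and integrate each against ρ_sc separately.
Using ∫ x^{2j} ρ_sc = C_j = (1/(j+1)) C(2j, j) (Catalan numbers) and ∫ x^{2j+1} ρ_sc = 0 (odd monomials vanish by symmetry):
  i = 1 (odd): ∫ x^1 ρ_sc = 0 (vanishes)
  i = 2 (even): a_2 · C_{1} = 1 · 1 = 1
  i = 3 (odd): ∫ x^3 ρ_sc = 0 (vanishes)
  i = 4 (even): a_4 · C_{2} = -2 · 2 = -4

Summing the contributions: ∫_{−2}^{2} p(x) ρ_sc(x) dx = 1 + (-4) = -3.


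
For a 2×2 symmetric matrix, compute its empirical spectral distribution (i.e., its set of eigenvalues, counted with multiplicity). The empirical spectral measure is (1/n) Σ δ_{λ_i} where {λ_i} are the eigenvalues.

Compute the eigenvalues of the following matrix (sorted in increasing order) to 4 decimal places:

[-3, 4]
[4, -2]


Since M is real symmetric, both eigenvalues are real; they are the roots of det(λI − M) = λ² − (tr M) λ + det M.
tr M = -3 + (-2) = -5.
det M = (-3)·(-2) − 4² = 6 − 16 = -10.
Characteristic polynomial: λ² + 5λ − 10 = 0.
Discriminant Δ = (tr M)² − 4·det M = 25 − (-40) = 65; √Δ = 8.062258.
λ = (tr M ± √Δ)/2 = (-5 ± 8.062258)/2, giving (tr M − √Δ)/2 = -6.5311 and (tr M + √Δ)/2 = 1.5311.

Eigenvalues sorted in increasing order: [-6.5311, 1.5311].


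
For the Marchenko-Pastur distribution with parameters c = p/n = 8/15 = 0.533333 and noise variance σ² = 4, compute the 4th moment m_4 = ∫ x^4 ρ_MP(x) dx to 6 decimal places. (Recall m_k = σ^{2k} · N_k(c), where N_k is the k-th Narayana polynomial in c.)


E[X⁴] = σ⁸ (1 + 6c + 6c² + c³) (fourth MP moment). With σ² = 4 (so σ⁸ = 256) and c = 8/15 = 0.533333: E[X⁴] = 256 · (1 + 6·0.533333 + 6·(0.533333)² + (0.533333)³) = 256 · 6.058370.

So E[X^4] = 1550.942815.


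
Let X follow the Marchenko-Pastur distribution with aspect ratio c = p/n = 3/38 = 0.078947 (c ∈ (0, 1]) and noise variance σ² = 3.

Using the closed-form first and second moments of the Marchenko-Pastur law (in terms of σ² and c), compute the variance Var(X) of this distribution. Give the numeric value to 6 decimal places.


Recall the MP moments m_1 = E[X] = σ² and m_2 = E[X²] = σ⁴ (1 + c).
m_1 = E[X] = σ² = 3, so m_1² = 9.
m_2 = E[X²] = σ⁴ (1 + c) = 9 · (1 + 0.078947) = 9 · 1.078947 = 9.710526.
(Note m_2 − m_1² simplifies to c · σ⁴ = 0.078947 · 9.)

Var(X) = m_2 − m_1² = 9.710526 − 9 = 0.710526.


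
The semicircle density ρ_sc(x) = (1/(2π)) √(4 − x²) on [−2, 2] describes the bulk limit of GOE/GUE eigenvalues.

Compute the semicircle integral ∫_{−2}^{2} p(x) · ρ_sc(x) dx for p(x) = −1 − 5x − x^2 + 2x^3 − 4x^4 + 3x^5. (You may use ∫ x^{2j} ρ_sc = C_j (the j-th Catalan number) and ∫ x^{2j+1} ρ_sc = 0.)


Write p(x) = Σ a_i x^i, split into monomials and integrate each against ρ_sc separately.
Using ∫ x^{2j} ρ_sc = C_j = (1/(j+1)) C(2j, j) (Catalan numbers) and ∫ x^{2j+1} ρ_sc = 0 (odd monomials vanish by symmetry):
  i = 0 (even): a_0 · C_{0} = -1 · 1 = -1
  i = 1 (odd): ∫ x^1 ρ_sc = 0 (vanishes)
  i = 2 (even): a_2 · C_{1} = -1 · 1 = -1
  i = 3 (odd): ∫ x^3 ρ_sc = 0 (vanishes)
  i = 4 (even): a_4 · C_{2} = -4 · 2 = -8
  i = 5 (odd): ∫ x^5 ρ_sc = 0 (vanishes)

Summing the contributions: ∫_{−2}^{2} p(x) ρ_sc(x) dx = (-1) + (-1) + (-8) = -10.


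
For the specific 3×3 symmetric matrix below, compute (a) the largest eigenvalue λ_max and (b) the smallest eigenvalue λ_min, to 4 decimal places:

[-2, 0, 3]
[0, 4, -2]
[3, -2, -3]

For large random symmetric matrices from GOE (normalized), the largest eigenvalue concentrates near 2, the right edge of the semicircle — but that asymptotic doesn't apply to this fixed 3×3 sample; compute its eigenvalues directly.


Since M is real symmetric, all three eigenvalues are real; they are the roots of det(λI − M) = λ³ − (tr M) λ² + s λ − det M, where s is the sum of the principal 2×2 minors.
tr M = -2 + 4 + (-3) = -1.
s = ((-2)·4 − 0²) + ((-2)·(-3) − 3²) + (4·(-3) − (-2)²) = -8 + (-3) + (-16) = -27.
det M (expand along row 1) = (-2)·(-16) − 0·6 + 3·(-12) = -4.
Characteristic polynomial: λ³ + λ² − 27λ + 4 = 0.
Substitute λ = y + (tr M)/3 = y − 0.333333 to remove the quadratic term: y³ + p·y + q = 0 with p = s − (tr M)²/3 = -27.333333 and q = −2(tr M)³/27 + (tr M)·s/3 − det M = 13.074074.
Three real roots ⇒ use the trigonometric (Viète) form: r = 2√(−p/3) = 6.036923, φ = arccos(3q/(p·r)) = arccos(-0.237697) = 1.810791 rad.
y_k = r·cos(φ/3 − 2πk/3) for k = 0, 1, 2 gives y = 4.970195, 0.482428, -5.452623.
λ_k = y_k − 0.333333 gives λ = 4.6369, 0.1491, -5.7860 (check: the sum is -1.0000 = tr M).

Hence λ_max = 4.6369 and λ_min = -5.7860.
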